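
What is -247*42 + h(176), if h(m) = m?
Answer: -10198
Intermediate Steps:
-247*42 + h(176) = -247*42 + 176 = -10374 + 176 = -10198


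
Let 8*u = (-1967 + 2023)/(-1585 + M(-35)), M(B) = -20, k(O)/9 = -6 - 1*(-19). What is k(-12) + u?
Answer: 187778/1605 ≈ 117.00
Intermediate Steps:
k(O) = 117 (k(O) = 9*(-6 - 1*(-19)) = 9*(-6 + 19) = 9*13 = 117)
u = -7/1605 (u = ((-1967 + 2023)/(-1585 - 20))/8 = (56/(-1605))/8 = (56*(-1/1605))/8 = (⅛)*(-56/1605) = -7/1605 ≈ -0.0043614)
k(-12) + u = 117 - 7/1605 = 187778/1605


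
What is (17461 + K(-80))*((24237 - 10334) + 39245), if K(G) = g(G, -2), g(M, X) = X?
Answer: 927910932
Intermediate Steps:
K(G) = -2
(17461 + K(-80))*((24237 - 10334) + 39245) = (17461 - 2)*((24237 - 10334) + 39245) = 17459*(13903 + 39245) = 17459*53148 = 927910932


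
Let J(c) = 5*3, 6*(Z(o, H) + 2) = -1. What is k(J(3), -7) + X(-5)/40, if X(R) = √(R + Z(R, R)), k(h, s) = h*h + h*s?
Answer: 120 + I*√258/240 ≈ 120.0 + 0.066927*I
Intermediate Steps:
Z(o, H) = -13/6 (Z(o, H) = -2 + (⅙)*(-1) = -2 - ⅙ = -13/6)
J(c) = 15
k(h, s) = h² + h*s
X(R) = √(-13/6 + R) (X(R) = √(R - 13/6) = √(-13/6 + R))
k(J(3), -7) + X(-5)/40 = 15*(15 - 7) + (√(-78 + 36*(-5))/6)/40 = 15*8 + (√(-78 - 180)/6)*(1/40) = 120 + (√(-258)/6)*(1/40) = 120 + ((I*√258)/6)*(1/40) = 120 + (I*√258/6)*(1/40) = 120 + I*√258/240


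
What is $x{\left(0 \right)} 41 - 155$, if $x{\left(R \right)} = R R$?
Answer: $-155$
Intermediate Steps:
$x{\left(R \right)} = R^{2}$
$x{\left(0 \right)} 41 - 155 = 0^{2} \cdot 41 - 155 = 0 \cdot 41 - 155 = 0 - 155 = -155$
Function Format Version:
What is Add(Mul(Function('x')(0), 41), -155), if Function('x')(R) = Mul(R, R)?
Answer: -155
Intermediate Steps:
Function('x')(R) = Pow(R, 2)
Add(Mul(Function('x')(0), 41), -155) = Add(Mul(Pow(0, 2), 41), -155) = Add(Mul(0, 41), -155) = Add(0, -155) = -155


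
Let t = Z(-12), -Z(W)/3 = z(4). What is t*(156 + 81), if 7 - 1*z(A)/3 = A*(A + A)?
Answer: 53325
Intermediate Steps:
z(A) = 21 - 6*A² (z(A) = 21 - 3*A*(A + A) = 21 - 3*A*2*A = 21 - 6*A²)
Z(W) = 225 (Z(W) = -3*(21 - 6*4²) = -3*(21 - 6*16) = -3*(21 - 96) = -3*(-75) = 225)
t = 225
t*(156 + 81) = 225*(156 + 81) = 225*237 = 53325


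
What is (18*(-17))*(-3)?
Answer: 918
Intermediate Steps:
(18*(-17))*(-3) = -306*(-3) = 918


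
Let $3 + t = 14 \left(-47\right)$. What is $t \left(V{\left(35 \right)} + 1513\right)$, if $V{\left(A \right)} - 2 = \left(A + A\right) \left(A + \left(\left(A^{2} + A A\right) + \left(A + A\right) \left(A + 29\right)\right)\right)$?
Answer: $-323271965$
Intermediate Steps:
$t = -661$ ($t = -3 + 14 \left(-47\right) = -3 - 658 = -661$)
$V{\left(A \right)} = 2 + 2 A \left(A + 2 A^{2} + 2 A \left(29 + A\right)\right)$ ($V{\left(A \right)} = 2 + \left(A + A\right) \left(A + \left(\left(A^{2} + A A\right) + \left(A + A\right) \left(A + 29\right)\right)\right) = 2 + 2 A \left(A + \left(\left(A^{2} + A^{2}\right) + 2 A \left(29 + A\right)\right)\right) = 2 + 2 A \left(A + \left(2 A^{2} + 2 A \left(29 + A\right)\right)\right) = 2 + 2 A \left(A + 2 A^{2} + 2 A \left(29 + A\right)\right)$)
$t \left(V{\left(35 \right)} + 1513\right) = - 661 \left(\left(2 + 8 \cdot 35^{3} + 118 \cdot 35^{2}\right) + 1513\right) = - 661 \left(\left(2 + 8 \cdot 42875 + 118 \cdot 1225\right) + 1513\right) = - 661 \left(\left(2 + 343000 + 144550\right) + 1513\right) = - 661 \left(487552 + 1513\right) = \left(-661\right) 489065 = -323271965$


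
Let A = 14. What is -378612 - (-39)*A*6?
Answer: -375336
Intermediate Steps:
-378612 - (-39)*A*6 = -378612 - (-39)*14*6 = -378612 - (-39)*84 = -378612 - 1*(-3276) = -378612 + 3276 = -375336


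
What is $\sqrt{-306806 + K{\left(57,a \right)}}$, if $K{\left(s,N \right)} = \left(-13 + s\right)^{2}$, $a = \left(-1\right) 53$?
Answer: $i \sqrt{304870} \approx 552.15 i$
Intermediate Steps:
$a = -53$
$\sqrt{-306806 + K{\left(57,a \right)}} = \sqrt{-306806 + \left(-13 + 57\right)^{2}} = \sqrt{-306806 + 44^{2}} = \sqrt{-306806 + 1936} = \sqrt{-304870} = i \sqrt{304870}$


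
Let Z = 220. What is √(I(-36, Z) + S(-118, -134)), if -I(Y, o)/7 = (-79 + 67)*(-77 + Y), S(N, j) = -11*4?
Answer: 8*I*√149 ≈ 97.652*I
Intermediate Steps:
S(N, j) = -44
I(Y, o) = -6468 + 84*Y (I(Y, o) = -7*(-79 + 67)*(-77 + Y) = -(-84)*(-77 + Y) = -7*(924 - 12*Y) = -6468 + 84*Y)
√(I(-36, Z) + S(-118, -134)) = √((-6468 + 84*(-36)) - 44) = √((-6468 - 3024) - 44) = √(-9492 - 44) = √(-9536) = 8*I*√149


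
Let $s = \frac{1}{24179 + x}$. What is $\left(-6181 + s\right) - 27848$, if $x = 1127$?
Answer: $- \frac{861137873}{25306} \approx -34029.0$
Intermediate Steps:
$s = \frac{1}{25306}$ ($s = \frac{1}{24179 + 1127} = \frac{1}{25306} \approx 3.9516 \cdot 10^{-5}$)
$\left(-6181 + s\right) - 27848 = \left(-6181 + \frac{1}{25306}\right) - 27848 = - \frac{156416385}{25306} - 27848 = - \frac{861137873}{25306}$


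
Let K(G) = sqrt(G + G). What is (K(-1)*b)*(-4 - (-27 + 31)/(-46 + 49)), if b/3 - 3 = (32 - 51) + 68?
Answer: -832*I*sqrt(2) ≈ -1176.6*I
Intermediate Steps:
b = 156 (b = 9 + 3*((32 - 51) + 68) = 9 + 3*(-19 + 68) = 9 + 3*49 = 9 + 147 = 156)
K(G) = sqrt(2)*sqrt(G) (K(G) = sqrt(2*G) = sqrt(2)*sqrt(G))
(K(-1)*b)*(-4 - (-27 + 31)/(-46 + 49)) = ((sqrt(2)*sqrt(-1))*156)*(-4 - (-27 + 31)/(-46 + 49)) = ((sqrt(2)*I)*156)*(-4 - 4/3) = ((I*sqrt(2))*156)*(-4 - 4/3) = (156*I*sqrt(2))*(-4 - 1*4/3) = (156*I*sqrt(2))*(-4 - 4/3) = (156*I*sqrt(2))*(-16/3) = -832*I*sqrt(2)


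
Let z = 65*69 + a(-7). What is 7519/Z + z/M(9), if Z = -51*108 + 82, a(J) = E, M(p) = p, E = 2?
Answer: 24278791/48834 ≈ 497.17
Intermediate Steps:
a(J) = 2
Z = -5426 (Z = -5508 + 82 = -5426)
z = 4487 (z = 65*69 + 2 = 4485 + 2 = 4487)
7519/Z + z/M(9) = 7519/(-5426) + 4487/9 = 7519*(-1/5426) + 4487*(⅑) = -7519/5426 + 4487/9 = 24278791/48834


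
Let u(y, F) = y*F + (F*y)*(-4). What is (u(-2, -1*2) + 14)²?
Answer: 4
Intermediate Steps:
u(y, F) = -3*F*y (u(y, F) = F*y - 4*F*y = -3*F*y)
(u(-2, -1*2) + 14)² = (-3*(-1*2)*(-2) + 14)² = (-3*(-2)*(-2) + 14)² = (-12 + 14)² = 2² = 4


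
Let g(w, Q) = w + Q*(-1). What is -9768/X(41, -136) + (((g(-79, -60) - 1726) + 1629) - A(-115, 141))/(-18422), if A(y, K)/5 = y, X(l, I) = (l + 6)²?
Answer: -180960027/40694198 ≈ -4.4468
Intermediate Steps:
g(w, Q) = w - Q
X(l, I) = (6 + l)²
A(y, K) = 5*y
-9768/X(41, -136) + (((g(-79, -60) - 1726) + 1629) - A(-115, 141))/(-18422) = -9768/(6 + 41)² + ((((-79 - 1*(-60)) - 1726) + 1629) - 5*(-115))/(-18422) = -9768/(47²) + ((((-79 + 60) - 1726) + 1629) - 1*(-575))*(-1/18422) = -9768/2209 + (((-19 - 1726) + 1629) + 575)*(-1/18422) = -9768*1/2209 + ((-1745 + 1629) + 575)*(-1/18422) = -9768/2209 + (-116 + 575)*(-1/18422) = -9768/2209 + 459*(-1/18422) = -9768/2209 - 459/18422 = -180960027/40694198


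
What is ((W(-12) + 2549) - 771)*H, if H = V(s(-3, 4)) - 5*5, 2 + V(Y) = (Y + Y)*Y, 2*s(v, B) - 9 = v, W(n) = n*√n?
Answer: -16002 + 216*I*√3 ≈ -16002.0 + 374.12*I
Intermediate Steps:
W(n) = n^(3/2)
s(v, B) = 9/2 + v/2
V(Y) = -2 + 2*Y² (V(Y) = -2 + (Y + Y)*Y = -2 + (2*Y)*Y = -2 + 2*Y²)
H = -9 (H = (-2 + 2*(9/2 + (½)*(-3))²) - 5*5 = (-2 + 2*(9/2 - 3/2)²) - 1*25 = (-2 + 2*3²) - 25 = (-2 + 2*9) - 25 = (-2 + 18) - 25 = 16 - 25 = -9)
((W(-12) + 2549) - 771)*H = (((-12)^(3/2) + 2549) - 771)*(-9) = ((-24*I*√3 + 2549) - 771)*(-9) = ((2549 - 24*I*√3) - 771)*(-9) = (1778 - 24*I*√3)*(-9) = -16002 + 216*I*√3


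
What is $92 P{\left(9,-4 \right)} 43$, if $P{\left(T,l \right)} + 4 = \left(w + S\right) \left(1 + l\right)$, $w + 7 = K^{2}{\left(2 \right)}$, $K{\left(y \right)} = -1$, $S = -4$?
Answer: $102856$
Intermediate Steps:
$w = -6$ ($w = -7 + \left(-1\right)^{2} = -7 + 1 = -6$)
$P{\left(T,l \right)} = -14 - 10 l$ ($P{\left(T,l \right)} = -4 + \left(-6 - 4\right) \left(1 + l\right) = -4 - 10 \left(1 + l\right) = -4 - \left(10 + 10 l\right) = -14 - 10 l$)
$92 P{\left(9,-4 \right)} 43 = 92 \left(-14 - -40\right) 43 = 92 \left(-14 + 40\right) 43 = 92 \cdot 26 \cdot 43 = 2392 \cdot 43 = 102856$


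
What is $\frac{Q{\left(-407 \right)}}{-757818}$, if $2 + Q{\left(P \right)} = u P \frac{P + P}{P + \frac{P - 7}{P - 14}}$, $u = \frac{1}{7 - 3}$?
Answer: $\frac{23473987}{86357402796} \approx 0.00027182$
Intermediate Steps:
$u = \frac{1}{4} \approx 0.25$
$Q{\left(P \right)} = -2 + \frac{P^{2}}{2 \left(P + \frac{-7 + P}{-14 + P}\right)}$ ($Q{\left(P \right)} = -2 + \frac{P}{4} \frac{P + P}{P + \frac{P - 7}{P - 14}} = -2 + \frac{P}{4} \frac{2 P}{P + \frac{-7 + P}{-14 + P}} = -2 + \frac{P^{2}}{2 \left(P + \frac{-7 + P}{-14 + P}\right)}$)
$\frac{Q{\left(-407 \right)}}{-757818} = \frac{\frac{1}{2} \frac{1}{7 - \left(-407\right)^{2} + 13 \left(-407\right)} \left(-28 - \left(-407\right)^{3} - -21164 + 18 \left(-407\right)^{2}\right)}{-757818} = \frac{-28 - -67419143 + 21164 + 18 \cdot 165649}{2 \left(7 - 165649 - 5291\right)} \left(- \frac{1}{757818}\right) = \frac{-28 + 67419143 + 21164 + 2981682}{2 \left(7 - 165649 - 5291\right)} \left(- \frac{1}{757818}\right) = \frac{1}{2} \frac{1}{-170933} \cdot 70421961 \left(- \frac{1}{757818}\right) = \frac{1}{2} \left(- \frac{1}{170933}\right) 70421961 \left(- \frac{1}{757818}\right) = \left(- \frac{70421961}{341866}\right) \left(- \frac{1}{757818}\right) = \frac{23473987}{86357402796}$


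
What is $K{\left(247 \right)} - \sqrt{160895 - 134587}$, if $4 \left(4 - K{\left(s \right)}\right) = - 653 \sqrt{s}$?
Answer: $4 - 2 \sqrt{6577} + \frac{653 \sqrt{247}}{4} \approx 2407.5$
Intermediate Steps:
$K{\left(s \right)} = 4 + \frac{653 \sqrt{s}}{4}$ ($K{\left(s \right)} = 4 - \frac{\left(-653\right) \sqrt{s}}{4} = 4 + \frac{653 \sqrt{s}}{4}$)
$K{\left(247 \right)} - \sqrt{160895 - 134587} = \left(4 + \frac{653 \sqrt{247}}{4}\right) - \sqrt{160895 - 134587} = \left(4 + \frac{653 \sqrt{247}}{4}\right) - \sqrt{26308} = \left(4 + \frac{653 \sqrt{247}}{4}\right) - 2 \sqrt{6577} = 4 - 2 \sqrt{6577} + \frac{653 \sqrt{247}}{4}$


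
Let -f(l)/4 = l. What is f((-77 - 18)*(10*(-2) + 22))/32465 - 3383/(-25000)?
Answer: 25765819/162325000 ≈ 0.15873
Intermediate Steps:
f(l) = -4*l
f((-77 - 18)*(10*(-2) + 22))/32465 - 3383/(-25000) = -4*(-77 - 18)*(10*(-2) + 22)/32465 - 3383/(-25000) = -(-380)*(-20 + 22)*(1/32465) - 3383*(-1/25000) = -(-380)*2*(1/32465) + 3383/25000 = -4*(-190)*(1/32465) + 3383/25000 = 760*(1/32465) + 3383/25000 = 152/6493 + 3383/25000 = 25765819/162325000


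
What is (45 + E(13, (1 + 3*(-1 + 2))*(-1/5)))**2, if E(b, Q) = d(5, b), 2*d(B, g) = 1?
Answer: 8281/4 ≈ 2070.3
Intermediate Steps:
d(B, g) = 1/2 (d(B, g) = (1/2)*1 = 1/2)
E(b, Q) = 1/2
(45 + E(13, (1 + 3*(-1 + 2))*(-1/5)))**2 = (45 + 1/2)**2 = (91/2)**2 = 8281/4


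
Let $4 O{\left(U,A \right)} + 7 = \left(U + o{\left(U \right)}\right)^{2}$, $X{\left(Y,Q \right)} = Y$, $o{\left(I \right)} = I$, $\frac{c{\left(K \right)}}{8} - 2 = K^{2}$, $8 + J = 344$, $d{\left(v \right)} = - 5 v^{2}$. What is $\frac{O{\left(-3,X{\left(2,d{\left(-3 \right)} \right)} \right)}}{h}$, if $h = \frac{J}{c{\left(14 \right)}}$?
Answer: $\frac{957}{28} \approx 34.179$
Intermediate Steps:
$J = 336$ ($J = -8 + 344 = 336$)
$c{\left(K \right)} = 16 + 8 K^{2}$
$h = \frac{7}{33}$ ($h = \frac{336}{16 + 8 \cdot 14^{2}} = \frac{336}{16 + 8 \cdot 196} = \frac{336}{16 + 1568} = \frac{336}{1584} = 336 \cdot \frac{1}{1584} = \frac{7}{33} \approx 0.21212$)
$O{\left(U,A \right)} = - \frac{7}{4} + U^{2}$ ($O{\left(U,A \right)} = - \frac{7}{4} + \frac{\left(U + U\right)^{2}}{4} = - \frac{7}{4} + \frac{\left(2 U\right)^{2}}{4} = - \frac{7}{4} + \frac{4 U^{2}}{4} = - \frac{7}{4} + U^{2}$)
$\frac{O{\left(-3,X{\left(2,d{\left(-3 \right)} \right)} \right)}}{h} = \frac{- \frac{7}{4} + \left(-3\right)^{2}}{\frac{7}{33}} = \left(- \frac{7}{4} + 9\right) \frac{33}{7} = \frac{29}{4} \cdot \frac{33}{7} = \frac{957}{28}$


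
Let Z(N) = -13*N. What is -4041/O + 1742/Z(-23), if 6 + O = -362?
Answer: 6185/368 ≈ 16.807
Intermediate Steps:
O = -368 (O = -6 - 362 = -368)
-4041/O + 1742/Z(-23) = -4041/(-368) + 1742/((-13*(-23))) = -4041*(-1/368) + 1742/299 = 4041/368 + 1742*(1/299) = 4041/368 + 134/23 = 6185/368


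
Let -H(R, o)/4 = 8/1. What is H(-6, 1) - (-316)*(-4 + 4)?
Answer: -32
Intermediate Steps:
H(R, o) = -32 (H(R, o) = -32/1 = -32)
H(-6, 1) - (-316)*(-4 + 4) = -32 - (-316)*(-4 + 4) = -32 - (-316)*0 = -32 - 158*0 = -32 + 0 = -32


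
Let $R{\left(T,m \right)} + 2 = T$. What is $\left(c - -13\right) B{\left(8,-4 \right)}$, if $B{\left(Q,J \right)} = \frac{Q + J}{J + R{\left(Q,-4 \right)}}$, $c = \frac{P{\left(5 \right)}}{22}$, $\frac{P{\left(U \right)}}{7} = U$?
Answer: $\frac{321}{11} \approx 29.182$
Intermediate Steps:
$P{\left(U \right)} = 7 U$
$R{\left(T,m \right)} = -2 + T$
$c = \frac{35}{22}$ ($c = \frac{7 \cdot 5}{22} = 35 \cdot \frac{1}{22} = \frac{35}{22} \approx 1.5909$)
$B{\left(Q,J \right)} = \frac{J + Q}{-2 + J + Q}$ ($B{\left(Q,J \right)} = \frac{Q + J}{J + \left(-2 + Q\right)} = \frac{J + Q}{-2 + J + Q}$)
$\left(c - -13\right) B{\left(8,-4 \right)} = \left(\frac{35}{22} - -13\right) \frac{-4 + 8}{-2 - 4 + 8} = \left(\frac{35}{22} + \left(-9 + 22\right)\right) \frac{1}{2} \cdot 4 = \left(\frac{35}{22} + 13\right) \frac{1}{2} \cdot 4 = \frac{321}{22} \cdot 2 = \frac{321}{11}$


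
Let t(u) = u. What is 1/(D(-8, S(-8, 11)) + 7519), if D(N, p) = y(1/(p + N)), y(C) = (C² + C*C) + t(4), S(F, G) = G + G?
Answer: 98/737255 ≈ 0.00013293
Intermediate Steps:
S(F, G) = 2*G
y(C) = 4 + 2*C² (y(C) = (C² + C*C) + 4 = (C² + C²) + 4 = 2*C² + 4 = 4 + 2*C²)
D(N, p) = 4 + 2/(N + p)² (D(N, p) = 4 + 2*(1/(p + N))² = 4 + 2*(1/(N + p))² = 4 + 2/(N + p)²)
1/(D(-8, S(-8, 11)) + 7519) = 1/((4 + 2/(-8 + 2*11)²) + 7519) = 1/((4 + 2/(-8 + 22)²) + 7519) = 1/((4 + 2/14²) + 7519) = 1/((4 + 2*(1/196)) + 7519) = 1/((4 + 1/98) + 7519) = 1/(393/98 + 7519) = 1/(737255/98) = 98/737255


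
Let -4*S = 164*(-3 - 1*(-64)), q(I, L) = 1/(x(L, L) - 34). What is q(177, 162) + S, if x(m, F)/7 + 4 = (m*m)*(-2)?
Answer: -919062479/367478 ≈ -2501.0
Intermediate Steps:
x(m, F) = -28 - 14*m**2 (x(m, F) = -28 + 7*((m*m)*(-2)) = -28 + 7*(m**2*(-2)) = -28 + 7*(-2*m**2) = -28 - 14*m**2)
q(I, L) = 1/(-62 - 14*L**2) (q(I, L) = 1/((-28 - 14*L**2) - 34) = 1/(-62 - 14*L**2))
S = -2501 (S = -41*(-3 - 1*(-64)) = -41*(-3 + 64) = -41*61 = -1/4*10004 = -2501)
q(177, 162) + S = -1/(62 + 14*162**2) - 2501 = -1/(62 + 14*26244) - 2501 = -1/(62 + 367416) - 2501 = -1/367478 - 2501 = -919062479/367478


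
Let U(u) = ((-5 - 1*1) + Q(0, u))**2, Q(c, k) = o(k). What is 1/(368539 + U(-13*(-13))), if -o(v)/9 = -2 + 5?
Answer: 1/369628 ≈ 2.7054e-6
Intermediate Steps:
o(v) = -27 (o(v) = -9*(-2 + 5) = -9*3 = -27)
Q(c, k) = -27
U(u) = 1089 (U(u) = ((-5 - 1*1) - 27)**2 = ((-5 - 1) - 27)**2 = (-6 - 27)**2 = (-33)**2 = 1089)
1/(368539 + U(-13*(-13))) = 1/(368539 + 1089) = 1/369628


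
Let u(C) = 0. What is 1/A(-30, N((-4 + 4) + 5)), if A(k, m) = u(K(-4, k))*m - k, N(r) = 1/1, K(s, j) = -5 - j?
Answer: 1/30 ≈ 0.033333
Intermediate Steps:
N(r) = 1 (N(r) = 1*1 = 1)
A(k, m) = -k (A(k, m) = 0*m - k = 0 - k = -k)
1/A(-30, N((-4 + 4) + 5)) = 1/(-1*(-30)) = 1/30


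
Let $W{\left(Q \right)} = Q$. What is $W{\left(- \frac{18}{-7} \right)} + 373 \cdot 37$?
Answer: $\frac{96625}{7} \approx 13804.0$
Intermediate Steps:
$W{\left(- \frac{18}{-7} \right)} + 373 \cdot 37 = - \frac{18}{-7} + 373 \cdot 37 = \left(-18\right) \left(- \frac{1}{7}\right) + 13801 = \frac{18}{7} + 13801 = \frac{96625}{7}$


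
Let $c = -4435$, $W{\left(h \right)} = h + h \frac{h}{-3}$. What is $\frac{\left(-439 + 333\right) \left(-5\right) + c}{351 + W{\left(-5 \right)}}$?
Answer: $- \frac{11715}{1013} \approx -11.565$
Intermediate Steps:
$W{\left(h \right)} = h - \frac{h^{2}}{3}$ ($W{\left(h \right)} = h + h h \left(- \frac{1}{3}\right) = h + h \left(- \frac{h}{3}\right) = h - \frac{h^{2}}{3}$)
$\frac{\left(-439 + 333\right) \left(-5\right) + c}{351 + W{\left(-5 \right)}} = \frac{\left(-439 + 333\right) \left(-5\right) - 4435}{351 + \frac{1}{3} \left(-5\right) \left(3 - -5\right)} = \frac{\left(-106\right) \left(-5\right) - 4435}{351 + \frac{1}{3} \left(-5\right) \left(3 + 5\right)} = \frac{530 - 4435}{351 + \frac{1}{3} \left(-5\right) 8} = - \frac{3905}{351 - \frac{40}{3}} = - \frac{3905}{\frac{1013}{3}} = \left(-3905\right) \frac{3}{1013} = - \frac{11715}{1013}$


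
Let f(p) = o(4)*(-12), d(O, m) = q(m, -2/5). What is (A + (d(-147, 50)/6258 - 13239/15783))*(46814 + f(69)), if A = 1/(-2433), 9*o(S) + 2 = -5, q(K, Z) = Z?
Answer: -1573945729593974/40051240677 ≈ -39298.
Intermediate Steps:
o(S) = -7/9 (o(S) = -2/9 + (1/9)*(-5) = -2/9 - 5/9 = -7/9)
d(O, m) = -2/5
A = -1/2433 ≈ -0.00041102
f(p) = 28/3 (f(p) = -7/9*(-12) = 28/3)
(A + (d(-147, 50)/6258 - 13239/15783))*(46814 + f(69)) = (-1/2433 + (-2/5/6258 - 13239/15783))*(46814 + 28/3) = (-1/2433 + (-2/5*1/6258 - 13239*1/15783))*(140470/3) = (-1/2433 + (-1/15645 - 4413/5261))*(140470/3) = (-1/2433 - 69046646/82308345)*(140470/3) = -56024266021/66752067795*140470/3 = -1573945729593974/40051240677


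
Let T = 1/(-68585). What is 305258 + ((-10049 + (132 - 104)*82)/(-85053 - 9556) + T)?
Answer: 1980745902102266/6488758265 ≈ 3.0526e+5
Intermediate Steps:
T = -1/68585 ≈ -1.4580e-5
305258 + ((-10049 + (132 - 104)*82)/(-85053 - 9556) + T) = 305258 + ((-10049 + (132 - 104)*82)/(-85053 - 9556) - 1/68585) = 305258 + ((-10049 + 28*82)/(-94609) - 1/68585) = 305258 + ((-10049 + 2296)*(-1/94609) - 1/68585) = 305258 + (-7753*(-1/94609) - 1/68585) = 305258 + (7753/94609 - 1/68585) = 305258 + 531644896/6488758265 = 1980745902102266/6488758265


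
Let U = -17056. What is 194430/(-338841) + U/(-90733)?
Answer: -96438578/249951711 ≈ -0.38583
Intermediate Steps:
194430/(-338841) + U/(-90733) = 194430/(-338841) - 17056/(-90733) = 194430*(-1/338841) - 17056*(-1/90733) = -64810/112947 + 416/2213 = -96438578/249951711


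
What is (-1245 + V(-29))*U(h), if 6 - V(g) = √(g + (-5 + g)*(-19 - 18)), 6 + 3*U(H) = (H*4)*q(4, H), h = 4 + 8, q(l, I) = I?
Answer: -235410 - 190*√1229 ≈ -2.4207e+5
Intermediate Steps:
h = 12
U(H) = -2 + 4*H²/3 (U(H) = -2 + ((H*4)*H)/3 = -2 + ((4*H)*H)/3 = -2 + (4*H²)/3 = -2 + 4*H²/3)
V(g) = 6 - √(185 - 36*g) (V(g) = 6 - √(g + (-5 + g)*(-19 - 18)) = 6 - √(g + (-5 + g)*(-37)) = 6 - √(g + (185 - 37*g)) = 6 - √(185 - 36*g))
(-1245 + V(-29))*U(h) = (-1245 + (6 - √(185 - 36*(-29))))*(-2 + (4/3)*12²) = (-1245 + (6 - √(185 + 1044)))*(-2 + (4/3)*144) = (-1245 + (6 - √1229))*(-2 + 192) = (-1239 - √1229)*190 = -235410 - 190*√1229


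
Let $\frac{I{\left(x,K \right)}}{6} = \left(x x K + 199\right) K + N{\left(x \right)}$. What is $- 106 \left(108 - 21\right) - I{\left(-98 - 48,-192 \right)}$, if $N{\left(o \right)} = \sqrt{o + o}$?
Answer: $-4714538118 - 12 i \sqrt{73} \approx -4.7145 \cdot 10^{9} - 102.53 i$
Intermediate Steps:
$N{\left(o \right)} = \sqrt{2} \sqrt{o}$ ($N{\left(o \right)} = \sqrt{2 o} = \sqrt{2} \sqrt{o}$)
$I{\left(x,K \right)} = 6 K \left(199 + K x^{2}\right) + 6 \sqrt{2} \sqrt{x}$ ($I{\left(x,K \right)} = 6 \left(\left(x x K + 199\right) K + \sqrt{2} \sqrt{x}\right) = 6 \left(\left(x^{2} K + 199\right) K + \sqrt{2} \sqrt{x}\right) = 6 \left(\left(K x^{2} + 199\right) K + \sqrt{2} \sqrt{x}\right) = 6 \left(\left(199 + K x^{2}\right) K + \sqrt{2} \sqrt{x}\right) = 6 \left(K \left(199 + K x^{2}\right) + \sqrt{2} \sqrt{x}\right) = 6 K \left(199 + K x^{2}\right) + 6 \sqrt{2} \sqrt{x}$)
$- 106 \left(108 - 21\right) - I{\left(-98 - 48,-192 \right)} = - 106 \left(108 - 21\right) - \left(1194 \left(-192\right) + 6 \sqrt{2} \sqrt{-98 - 48} + 6 \left(-192\right)^{2} \left(-98 - 48\right)^{2}\right) = \left(-106\right) 87 - \left(-229248 + 6 \sqrt{2} \sqrt{-98 - 48} + 6 \cdot 36864 \left(-98 - 48\right)^{2}\right) = -9222 - \left(-229248 + 6 \sqrt{2} \sqrt{-146} + 6 \cdot 36864 \left(-146\right)^{2}\right) = -9222 - \left(-229248 + 6 \sqrt{2} i \sqrt{146} + 6 \cdot 36864 \cdot 21316\right) = -9222 - \left(-229248 + 12 i \sqrt{73} + 4714758144\right) = -9222 - \left(4714528896 + 12 i \sqrt{73}\right) = -4714538118 - 12 i \sqrt{73}$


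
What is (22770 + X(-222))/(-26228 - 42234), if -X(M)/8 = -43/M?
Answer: -1263649/3799641 ≈ -0.33257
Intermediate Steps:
X(M) = 344/M (X(M) = -(-344)/M = 344/M)
(22770 + X(-222))/(-26228 - 42234) = (22770 + 344/(-222))/(-26228 - 42234) = (22770 + 344*(-1/222))/(-68462) = (22770 - 172/111)*(-1/68462) = (2527298/111)*(-1/68462) = -1263649/3799641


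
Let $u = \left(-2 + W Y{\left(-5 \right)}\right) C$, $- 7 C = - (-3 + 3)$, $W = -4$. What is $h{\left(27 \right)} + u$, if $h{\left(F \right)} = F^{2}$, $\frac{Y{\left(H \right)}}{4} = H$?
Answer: $729$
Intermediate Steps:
$Y{\left(H \right)} = 4 H$
$C = 0$ ($C = - \frac{\left(-1\right) \left(-3 + 3\right)}{7} = - \frac{\left(-1\right) 0}{7} = \left(- \frac{1}{7}\right) 0 = 0$)
$u = 0$ ($u = \left(-2 - 4 \cdot 4 \left(-5\right)\right) 0 = \left(-2 - -80\right) 0 = \left(-2 + 80\right) 0 = 78 \cdot 0 = 0$)
$h{\left(27 \right)} + u = 27^{2} + 0 = 729 + 0 = 729$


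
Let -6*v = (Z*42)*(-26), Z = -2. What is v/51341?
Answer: -364/51341 ≈ -0.0070899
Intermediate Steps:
v = -364 (v = -(-2*42)*(-26)/6 = -(-14)*(-26) = -⅙*2184 = -364)
v/51341 = -364/51341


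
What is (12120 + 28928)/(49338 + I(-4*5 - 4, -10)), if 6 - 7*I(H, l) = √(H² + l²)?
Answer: 143668/172673 ≈ 0.83202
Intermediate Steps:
I(H, l) = 6/7 - √(H² + l²)/7
(12120 + 28928)/(49338 + I(-4*5 - 4, -10)) = (12120 + 28928)/(49338 + (6/7 - √((-4*5 - 4)² + (-10)²)/7)) = 41048/(49338 + (6/7 - √((-20 - 4)² + 100)/7)) = 41048/(49338 + (6/7 - √((-24)² + 100)/7)) = 41048/(49338 + (6/7 - √(576 + 100)/7)) = 41048/(49338 + (6/7 - √676/7)) = 41048/(49338 + (6/7 - ⅐*26)) = 41048/(49338 + (6/7 - 26/7)) = 41048/(49338 - 20/7) = 41048/(345346/7) = 41048*(7/345346) = 143668/172673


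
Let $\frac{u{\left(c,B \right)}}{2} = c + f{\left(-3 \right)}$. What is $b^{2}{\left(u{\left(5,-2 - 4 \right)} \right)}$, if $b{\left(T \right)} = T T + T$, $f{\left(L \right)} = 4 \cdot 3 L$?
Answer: $14303524$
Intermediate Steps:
$f{\left(L \right)} = 12 L$
$u{\left(c,B \right)} = -72 + 2 c$ ($u{\left(c,B \right)} = 2 \left(c + 12 \left(-3\right)\right) = 2 \left(c - 36\right) = 2 \left(-36 + c\right) = -72 + 2 c$)
$b{\left(T \right)} = T + T^{2}$ ($b{\left(T \right)} = T^{2} + T = T + T^{2}$)
$b^{2}{\left(u{\left(5,-2 - 4 \right)} \right)} = \left(\left(-72 + 2 \cdot 5\right) \left(1 + \left(-72 + 2 \cdot 5\right)\right)\right)^{2} = \left(\left(-72 + 10\right) \left(1 + \left(-72 + 10\right)\right)\right)^{2} = \left(- 62 \left(1 - 62\right)\right)^{2} = \left(\left(-62\right) \left(-61\right)\right)^{2} = 3782^{2} = 14303524$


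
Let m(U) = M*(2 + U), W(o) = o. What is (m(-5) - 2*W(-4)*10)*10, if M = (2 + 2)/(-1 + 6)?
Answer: 776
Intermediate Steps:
M = ⅘ (M = 4/5 = 4*(⅕) = ⅘ ≈ 0.80000)
m(U) = 8/5 + 4*U/5 (m(U) = 4*(2 + U)/5 = 8/5 + 4*U/5)
(m(-5) - 2*W(-4)*10)*10 = ((8/5 + (⅘)*(-5)) - 2*(-4)*10)*10 = ((8/5 - 4) + 8*10)*10 = (-12/5 + 80)*10 = (388/5)*10 = 776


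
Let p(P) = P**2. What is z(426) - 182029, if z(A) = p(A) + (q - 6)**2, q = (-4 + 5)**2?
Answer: -528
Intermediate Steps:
q = 1 (q = 1**2 = 1)
z(A) = 25 + A**2 (z(A) = A**2 + (1 - 6)**2 = A**2 + (-5)**2 = A**2 + 25 = 25 + A**2)
z(426) - 182029 = (25 + 426**2) - 182029 = (25 + 181476) - 182029 = 181501 - 182029 = -528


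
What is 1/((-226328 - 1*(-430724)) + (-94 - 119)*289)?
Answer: 1/142839 ≈ 7.0009e-6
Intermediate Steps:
1/((-226328 - 1*(-430724)) + (-94 - 119)*289) = 1/((-226328 + 430724) - 213*289) = 1/(204396 - 61557) = 1/142839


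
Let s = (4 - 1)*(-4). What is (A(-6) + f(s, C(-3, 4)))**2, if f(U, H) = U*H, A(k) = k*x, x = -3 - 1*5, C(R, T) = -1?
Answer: 3600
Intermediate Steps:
x = -8 (x = -3 - 5 = -8)
A(k) = -8*k (A(k) = k*(-8) = -8*k)
s = -12 (s = 3*(-4) = -12)
f(U, H) = H*U
(A(-6) + f(s, C(-3, 4)))**2 = (-8*(-6) - 1*(-12))**2 = (48 + 12)**2 = 60**2 = 3600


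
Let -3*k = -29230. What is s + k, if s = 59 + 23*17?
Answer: 30580/3 ≈ 10193.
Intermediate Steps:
k = 29230/3 (k = -⅓*(-29230) = 29230/3 ≈ 9743.3)
s = 450 (s = 59 + 391 = 450)
s + k = 450 + 29230/3 = 30580/3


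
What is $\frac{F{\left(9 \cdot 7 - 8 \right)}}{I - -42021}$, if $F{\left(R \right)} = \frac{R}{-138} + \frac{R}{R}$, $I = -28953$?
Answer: $\frac{83}{1803384} \approx 4.6025 \cdot 10^{-5}$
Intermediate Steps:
$F{\left(R \right)} = 1 - \frac{R}{138}$ ($F{\left(R \right)} = R \left(- \frac{1}{138}\right) + 1 = - \frac{R}{138} + 1 = 1 - \frac{R}{138}$)
$\frac{F{\left(9 \cdot 7 - 8 \right)}}{I - -42021} = \frac{1 - \frac{9 \cdot 7 - 8}{138}}{-28953 - -42021} = \frac{1 - \frac{63 - 8}{138}}{-28953 + 42021} = \frac{1 - \frac{55}{138}}{13068} = \left(1 - \frac{55}{138}\right) \frac{1}{13068} = \frac{83}{138} \cdot \frac{1}{13068} = \frac{83}{1803384}$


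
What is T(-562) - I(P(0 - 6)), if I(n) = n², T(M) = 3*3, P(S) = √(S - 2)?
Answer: 17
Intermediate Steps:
P(S) = √(-2 + S)
T(M) = 9
T(-562) - I(P(0 - 6)) = 9 - (√(-2 + (0 - 6)))² = 9 - (√(-2 - 6))² = 9 - (√(-8))² = 9 - (2*I*√2)² = 9 - 1*(-8) = 9 + 8 = 17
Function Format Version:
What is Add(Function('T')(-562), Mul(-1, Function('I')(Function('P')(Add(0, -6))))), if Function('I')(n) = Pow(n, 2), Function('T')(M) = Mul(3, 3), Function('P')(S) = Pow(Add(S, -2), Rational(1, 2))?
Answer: 17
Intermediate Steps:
Function('P')(S) = Pow(Add(-2, S), Rational(1, 2))
Function('T')(M) = 9
Add(Function('T')(-562), Mul(-1, Function('I')(Function('P')(Add(0, -6))))) = Add(9, Mul(-1, Pow(Pow(Add(-2, Add(0, -6)), Rational(1, 2)), 2))) = Add(9, Mul(-1, Pow(Pow(Add(-2, -6), Rational(1, 2)), 2))) = Add(9, Mul(-1, Pow(Pow(-8, Rational(1, 2)), 2))) = Add(9, Mul(-1, Pow(Mul(2, I, Pow(2, Rational(1, 2))), 2))) = Add(9, Mul(-1, -8)) = Add(9, 8) = 17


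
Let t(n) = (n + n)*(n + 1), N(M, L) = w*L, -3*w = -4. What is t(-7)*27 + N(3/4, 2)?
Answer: 6812/3 ≈ 2270.7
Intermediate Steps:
w = 4/3 (w = -⅓*(-4) = 4/3 ≈ 1.3333)
N(M, L) = 4*L/3
t(n) = 2*n*(1 + n) (t(n) = (2*n)*(1 + n) = 2*n*(1 + n))
t(-7)*27 + N(3/4, 2) = (2*(-7)*(1 - 7))*27 + (4/3)*2 = (2*(-7)*(-6))*27 + 8/3 = 84*27 + 8/3 = 2268 + 8/3 = 6812/3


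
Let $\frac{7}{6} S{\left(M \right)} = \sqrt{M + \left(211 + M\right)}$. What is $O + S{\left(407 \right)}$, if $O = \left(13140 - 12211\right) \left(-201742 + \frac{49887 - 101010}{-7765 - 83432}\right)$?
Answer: $- \frac{5697313617793}{30399} + \frac{30 \sqrt{41}}{7} \approx -1.8742 \cdot 10^{8}$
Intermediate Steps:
$S{\left(M \right)} = \frac{6 \sqrt{211 + 2 M}}{7}$ ($S{\left(M \right)} = \frac{6 \sqrt{M + \left(211 + M\right)}}{7} = \frac{6 \sqrt{211 + 2 M}}{7}$)
$O = - \frac{5697313617793}{30399}$ ($O = 929 \left(-201742 - \frac{51123}{-91197}\right) = 929 \left(-201742 - - \frac{17041}{30399}\right) = 929 \left(-201742 + \frac{17041}{30399}\right) = 929 \left(- \frac{6132738017}{30399}\right) = - \frac{5697313617793}{30399} \approx -1.8742 \cdot 10^{8}$)
$O + S{\left(407 \right)} = - \frac{5697313617793}{30399} + \frac{6 \sqrt{211 + 2 \cdot 407}}{7} = - \frac{5697313617793}{30399} + \frac{6 \sqrt{211 + 814}}{7} = - \frac{5697313617793}{30399} + \frac{6 \sqrt{1025}}{7} = - \frac{5697313617793}{30399} + \frac{6 \cdot 5 \sqrt{41}}{7} = - \frac{5697313617793}{30399} + \frac{30 \sqrt{41}}{7}$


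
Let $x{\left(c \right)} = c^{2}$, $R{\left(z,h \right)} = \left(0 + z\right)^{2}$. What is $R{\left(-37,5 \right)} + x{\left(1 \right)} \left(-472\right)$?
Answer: $897$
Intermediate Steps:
$R{\left(z,h \right)} = z^{2}$
$R{\left(-37,5 \right)} + x{\left(1 \right)} \left(-472\right) = \left(-37\right)^{2} + 1^{2} \left(-472\right) = 1369 + 1 \left(-472\right) = 1369 - 472 = 897$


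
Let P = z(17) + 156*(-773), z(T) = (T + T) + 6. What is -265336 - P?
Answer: -144788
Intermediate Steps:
z(T) = 6 + 2*T (z(T) = 2*T + 6 = 6 + 2*T)
P = -120548 (P = (6 + 2*17) + 156*(-773) = (6 + 34) - 120588 = 40 - 120588 = -120548)
-265336 - P = -265336 - 1*(-120548) = -265336 + 120548 = -144788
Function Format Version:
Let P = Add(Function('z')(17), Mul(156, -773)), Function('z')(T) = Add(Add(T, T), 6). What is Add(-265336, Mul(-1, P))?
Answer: -144788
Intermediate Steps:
Function('z')(T) = Add(6, Mul(2, T)) (Function('z')(T) = Add(Mul(2, T), 6) = Add(6, Mul(2, T)))
P = -120548 (P = Add(Add(6, Mul(2, 17)), Mul(156, -773)) = Add(Add(6, 34), -120588) = Add(40, -120588) = -120548)
Add(-265336, Mul(-1, P)) = Add(-265336, Mul(-1, -120548)) = Add(-265336, 120548) = -144788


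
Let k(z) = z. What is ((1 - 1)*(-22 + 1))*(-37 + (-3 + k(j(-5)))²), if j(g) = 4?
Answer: 0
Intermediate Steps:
((1 - 1)*(-22 + 1))*(-37 + (-3 + k(j(-5)))²) = ((1 - 1)*(-22 + 1))*(-37 + (-3 + 4)²) = (0*(-21))*(-37 + 1²) = 0*(-37 + 1) = 0*(-36) = 0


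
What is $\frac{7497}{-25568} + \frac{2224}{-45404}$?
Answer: $- \frac{5842015}{17071904} \approx -0.3422$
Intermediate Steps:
$\frac{7497}{-25568} + \frac{2224}{-45404} = 7497 \left(- \frac{1}{25568}\right) + 2224 \left(- \frac{1}{45404}\right) = - \frac{441}{1504} - \frac{556}{11351} = - \frac{5842015}{17071904}$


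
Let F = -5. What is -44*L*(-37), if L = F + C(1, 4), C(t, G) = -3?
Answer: -13024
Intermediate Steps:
L = -8 (L = -5 - 3 = -8)
-44*L*(-37) = -44*(-8)*(-37) = 352*(-37) = -13024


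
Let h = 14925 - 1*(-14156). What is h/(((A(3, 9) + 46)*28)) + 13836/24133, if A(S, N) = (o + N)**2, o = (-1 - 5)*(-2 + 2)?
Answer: 751012589/85816948 ≈ 8.7513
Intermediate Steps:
o = 0 (o = -6*0 = 0)
h = 29081 (h = 14925 + 14156 = 29081)
A(S, N) = N**2 (A(S, N) = (0 + N)**2 = N**2)
h/(((A(3, 9) + 46)*28)) + 13836/24133 = 29081/(((9**2 + 46)*28)) + 13836/24133 = 29081/(((81 + 46)*28)) + 13836*(1/24133) = 29081/((127*28)) + 13836/24133 = 29081/3556 + 13836/24133 = 751012589/85816948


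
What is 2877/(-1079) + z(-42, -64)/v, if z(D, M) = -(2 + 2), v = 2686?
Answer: -3865969/1449097 ≈ -2.6678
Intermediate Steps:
z(D, M) = -4 (z(D, M) = -1*4 = -4)
2877/(-1079) + z(-42, -64)/v = 2877/(-1079) - 4/2686 = 2877*(-1/1079) - 4*1/2686 = -2877/1079 - 2/1343 = -3865969/1449097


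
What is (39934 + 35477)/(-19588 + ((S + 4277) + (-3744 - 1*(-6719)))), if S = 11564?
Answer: -75411/772 ≈ -97.683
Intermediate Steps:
(39934 + 35477)/(-19588 + ((S + 4277) + (-3744 - 1*(-6719)))) = (39934 + 35477)/(-19588 + ((11564 + 4277) + (-3744 - 1*(-6719)))) = 75411/(-19588 + (15841 + (-3744 + 6719))) = 75411/(-19588 + (15841 + 2975)) = 75411/(-19588 + 18816) = 75411/(-772) = 75411*(-1/772) = -75411/772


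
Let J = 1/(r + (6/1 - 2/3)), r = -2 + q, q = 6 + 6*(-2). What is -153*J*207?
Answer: 95013/8 ≈ 11877.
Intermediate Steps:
q = -6 (q = 6 - 12 = -6)
r = -8 (r = -2 - 6 = -8)
J = -3/8 (J = 1/(-8 + (6/1 - 2/3)) = 1/(-8 + (6*1 - 2*⅓)) = 1/(-8 + (6 - ⅔)) = 1/(-8 + 16/3) = 1/(-8/3) = -3/8 ≈ -0.37500)
-153*J*207 = -153*(-3)/8*207 = -51*(-9/8)*207 = (459/8)*207 = 95013/8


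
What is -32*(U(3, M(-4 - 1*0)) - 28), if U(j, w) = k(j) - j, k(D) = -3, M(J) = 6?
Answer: 1088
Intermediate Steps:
U(j, w) = -3 - j
-32*(U(3, M(-4 - 1*0)) - 28) = -32*((-3 - 1*3) - 28) = -32*((-3 - 3) - 28) = -32*(-6 - 28) = -32*(-34) = 1088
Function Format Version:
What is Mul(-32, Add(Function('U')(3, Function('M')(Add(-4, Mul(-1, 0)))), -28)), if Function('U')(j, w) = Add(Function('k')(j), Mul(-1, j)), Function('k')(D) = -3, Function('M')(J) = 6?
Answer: 1088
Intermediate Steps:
Function('U')(j, w) = Add(-3, Mul(-1, j))
Mul(-32, Add(Function('U')(3, Function('M')(Add(-4, Mul(-1, 0)))), -28)) = Mul(-32, Add(Add(-3, Mul(-1, 3)), -28)) = Mul(-32, Add(Add(-3, -3), -28)) = Mul(-32, Add(-6, -28)) = Mul(-32, -34) = 1088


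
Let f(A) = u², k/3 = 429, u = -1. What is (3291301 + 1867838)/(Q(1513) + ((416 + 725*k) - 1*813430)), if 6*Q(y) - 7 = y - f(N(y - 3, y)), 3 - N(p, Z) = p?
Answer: 30954834/721885 ≈ 42.881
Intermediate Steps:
k = 1287 (k = 3*429 = 1287)
N(p, Z) = 3 - p
f(A) = 1 (f(A) = (-1)² = 1)
Q(y) = 1 + y/6 (Q(y) = 7/6 + (y - 1*1)/6 = 7/6 + (y - 1)/6 = 7/6 + (-1 + y)/6 = 7/6 + (-⅙ + y/6) = 1 + y/6)
(3291301 + 1867838)/(Q(1513) + ((416 + 725*k) - 1*813430)) = (3291301 + 1867838)/((1 + (⅙)*1513) + ((416 + 725*1287) - 1*813430)) = 5159139/((1 + 1513/6) + ((416 + 933075) - 813430)) = 5159139/(1519/6 + (933491 - 813430)) = 5159139/(1519/6 + 120061) = 5159139/(721885/6) = 5159139*(6/721885) = 30954834/721885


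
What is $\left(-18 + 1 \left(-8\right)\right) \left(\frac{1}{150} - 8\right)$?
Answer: $\frac{15587}{75} \approx 207.83$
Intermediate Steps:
$\left(-18 + 1 \left(-8\right)\right) \left(\frac{1}{150} - 8\right) = \left(-18 - 8\right) \left(\frac{1}{150} - 8\right) = \left(-26\right) \left(- \frac{1199}{150}\right) = \frac{15587}{75}$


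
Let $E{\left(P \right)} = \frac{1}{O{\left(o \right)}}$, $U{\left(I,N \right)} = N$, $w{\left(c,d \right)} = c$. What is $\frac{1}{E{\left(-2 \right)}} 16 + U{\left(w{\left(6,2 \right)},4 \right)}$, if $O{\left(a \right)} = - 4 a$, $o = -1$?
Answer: $68$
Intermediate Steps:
$E{\left(P \right)} = \frac{1}{4}$ ($E{\left(P \right)} = \frac{1}{\left(-4\right) \left(-1\right)} = \frac{1}{4}$)
$\frac{1}{E{\left(-2 \right)}} 16 + U{\left(w{\left(6,2 \right)},4 \right)} = \frac{1}{\frac{1}{4}} \cdot 16 + 4 = 4 \cdot 16 + 4 = 64 + 4 = 68$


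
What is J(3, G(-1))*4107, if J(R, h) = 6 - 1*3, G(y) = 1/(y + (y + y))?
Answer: 12321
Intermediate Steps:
G(y) = 1/(3*y) (G(y) = 1/(y + 2*y) = 1/(3*y))
J(R, h) = 3 (J(R, h) = 6 - 3 = 3)
J(3, G(-1))*4107 = 3*4107 = 12321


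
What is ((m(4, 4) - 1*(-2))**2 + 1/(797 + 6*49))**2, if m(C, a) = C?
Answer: 1542682729/1190281 ≈ 1296.1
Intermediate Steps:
((m(4, 4) - 1*(-2))**2 + 1/(797 + 6*49))**2 = ((4 - 1*(-2))**2 + 1/(797 + 6*49))**2 = ((4 + 2)**2 + 1/(797 + 294))**2 = (6**2 + 1/1091)**2 = (36 + 1/1091)**2 = (39277/1091)**2 = 1542682729/1190281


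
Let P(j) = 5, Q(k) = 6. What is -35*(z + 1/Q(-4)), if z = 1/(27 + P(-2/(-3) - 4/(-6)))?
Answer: -665/96 ≈ -6.9271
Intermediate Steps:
z = 1/32 (z = 1/(27 + 5) = 1/32 ≈ 0.031250)
-35*(z + 1/Q(-4)) = -35*(1/32 + 1/6) = -35*(1/32 + ⅙) = -35*19/96 = -665/96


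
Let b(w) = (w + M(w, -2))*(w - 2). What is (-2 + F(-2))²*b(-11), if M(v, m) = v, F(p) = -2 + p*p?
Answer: 0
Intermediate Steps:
F(p) = -2 + p²
b(w) = 2*w*(-2 + w) (b(w) = (w + w)*(w - 2) = (2*w)*(-2 + w) = 2*w*(-2 + w))
(-2 + F(-2))²*b(-11) = (-2 + (-2 + (-2)²))²*(2*(-11)*(-2 - 11)) = (-2 + (-2 + 4))²*(2*(-11)*(-13)) = (-2 + 2)²*286 = 0²*286 = 0*286 = 0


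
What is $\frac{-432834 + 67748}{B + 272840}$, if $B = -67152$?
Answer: $- \frac{182543}{102844} \approx -1.775$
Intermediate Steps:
$\frac{-432834 + 67748}{B + 272840} = \frac{-432834 + 67748}{-67152 + 272840} = - \frac{365086}{205688} = \left(-365086\right) \frac{1}{205688} = - \frac{182543}{102844}$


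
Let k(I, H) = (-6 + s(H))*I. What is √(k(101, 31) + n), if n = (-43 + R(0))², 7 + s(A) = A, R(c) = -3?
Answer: √3934 ≈ 62.722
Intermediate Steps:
s(A) = -7 + A
n = 2116 (n = (-43 - 3)² = (-46)² = 2116)
k(I, H) = I*(-13 + H) (k(I, H) = (-6 + (-7 + H))*I = (-13 + H)*I = I*(-13 + H))
√(k(101, 31) + n) = √(101*(-13 + 31) + 2116) = √(101*18 + 2116) = √(1818 + 2116) = √3934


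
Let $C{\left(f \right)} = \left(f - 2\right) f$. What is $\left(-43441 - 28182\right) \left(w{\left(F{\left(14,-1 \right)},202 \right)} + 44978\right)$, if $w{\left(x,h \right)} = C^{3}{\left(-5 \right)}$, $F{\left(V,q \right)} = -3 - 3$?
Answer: $-6292295419$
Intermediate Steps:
$C{\left(f \right)} = f \left(-2 + f\right)$ ($C{\left(f \right)} = \left(-2 + f\right) f = f \left(-2 + f\right)$)
$F{\left(V,q \right)} = -6$
$w{\left(x,h \right)} = 42875$ ($w{\left(x,h \right)} = \left(- 5 \left(-2 - 5\right)\right)^{3} = \left(\left(-5\right) \left(-7\right)\right)^{3} = 35^{3} = 42875$)
$\left(-43441 - 28182\right) \left(w{\left(F{\left(14,-1 \right)},202 \right)} + 44978\right) = \left(-43441 - 28182\right) \left(42875 + 44978\right) = \left(-71623\right) 87853 = -6292295419$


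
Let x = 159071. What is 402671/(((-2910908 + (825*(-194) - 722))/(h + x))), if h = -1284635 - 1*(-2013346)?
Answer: -178742032861/1535840 ≈ -1.1638e+5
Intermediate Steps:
h = 728711 (h = -1284635 + 2013346 = 728711)
402671/(((-2910908 + (825*(-194) - 722))/(h + x))) = 402671/(((-2910908 + (825*(-194) - 722))/(728711 + 159071))) = 402671/(((-2910908 + (-160050 - 722))/887782)) = 402671/(((-2910908 - 160772)*(1/887782))) = 402671/((-3071680*1/887782)) = 402671/(-1535840/443891) = 402671*(-443891/1535840) = -178742032861/1535840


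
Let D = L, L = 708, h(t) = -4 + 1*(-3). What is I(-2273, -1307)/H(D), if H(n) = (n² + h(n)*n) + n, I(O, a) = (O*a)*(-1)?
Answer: -2970811/497016 ≈ -5.9773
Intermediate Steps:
h(t) = -7 (h(t) = -4 - 3 = -7)
I(O, a) = -O*a
D = 708
H(n) = n² - 6*n (H(n) = (n² - 7*n) + n = n² - 6*n)
I(-2273, -1307)/H(D) = (-1*(-2273)*(-1307))/((708*(-6 + 708))) = -2970811/(708*702) = -2970811/497016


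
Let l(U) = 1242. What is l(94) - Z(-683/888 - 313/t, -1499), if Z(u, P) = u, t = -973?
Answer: 1073504423/864024 ≈ 1242.4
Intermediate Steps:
l(94) - Z(-683/888 - 313/t, -1499) = 1242 - (-683/888 - 313/(-973)) = 1242 - (-683*1/888 - 313*(-1/973)) = 1242 - (-683/888 + 313/973) = 1242 - 1*(-386615/864024) = 1242 + 386615/864024 = 1073504423/864024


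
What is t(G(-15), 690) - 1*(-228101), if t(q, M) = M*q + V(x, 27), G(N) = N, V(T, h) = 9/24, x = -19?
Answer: 1742011/8 ≈ 2.1775e+5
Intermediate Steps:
V(T, h) = 3/8 (V(T, h) = 9*(1/24) = 3/8)
t(q, M) = 3/8 + M*q (t(q, M) = M*q + 3/8 = 3/8 + M*q)
t(G(-15), 690) - 1*(-228101) = (3/8 + 690*(-15)) - 1*(-228101) = (3/8 - 10350) + 228101 = -82797/8 + 228101 = 1742011/8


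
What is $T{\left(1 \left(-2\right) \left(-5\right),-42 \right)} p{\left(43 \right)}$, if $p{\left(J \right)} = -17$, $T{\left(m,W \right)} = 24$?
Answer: $-408$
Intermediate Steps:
$T{\left(1 \left(-2\right) \left(-5\right),-42 \right)} p{\left(43 \right)} = 24 \left(-17\right) = -408$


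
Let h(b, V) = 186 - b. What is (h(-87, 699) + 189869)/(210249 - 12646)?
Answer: 190142/197603 ≈ 0.96224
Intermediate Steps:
(h(-87, 699) + 189869)/(210249 - 12646) = ((186 - 1*(-87)) + 189869)/(210249 - 12646) = ((186 + 87) + 189869)/197603 = (273 + 189869)*(1/197603) = 190142*(1/197603) = 190142/197603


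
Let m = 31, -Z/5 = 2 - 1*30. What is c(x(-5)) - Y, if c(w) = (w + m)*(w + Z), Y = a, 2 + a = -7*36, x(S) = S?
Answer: 3764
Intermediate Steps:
Z = 140 (Z = -5*(2 - 1*30) = -5*(2 - 30) = -5*(-28) = 140)
a = -254 (a = -2 - 7*36 = -2 - 252 = -254)
Y = -254
c(w) = (31 + w)*(140 + w) (c(w) = (w + 31)*(w + 140) = (31 + w)*(140 + w))
c(x(-5)) - Y = (4340 + (-5)**2 + 171*(-5)) - 1*(-254) = (4340 + 25 - 855) + 254 = 3510 + 254 = 3764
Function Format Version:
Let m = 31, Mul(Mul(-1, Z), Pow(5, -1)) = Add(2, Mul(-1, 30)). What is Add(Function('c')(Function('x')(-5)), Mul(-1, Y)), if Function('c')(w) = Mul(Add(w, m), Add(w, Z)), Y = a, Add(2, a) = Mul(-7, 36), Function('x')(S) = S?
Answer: 3764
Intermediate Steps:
Z = 140 (Z = Mul(-5, Add(2, Mul(-1, 30))) = Mul(-5, Add(2, -30)) = Mul(-5, -28) = 140)
a = -254 (a = Add(-2, Mul(-7, 36)) = Add(-2, -252) = -254)
Y = -254
Function('c')(w) = Mul(Add(31, w), Add(140, w)) (Function('c')(w) = Mul(Add(w, 31), Add(w, 140)) = Mul(Add(31, w), Add(140, w)))
Add(Function('c')(Function('x')(-5)), Mul(-1, Y)) = Add(Add(4340, Pow(-5, 2), Mul(171, -5)), Mul(-1, -254)) = Add(Add(4340, 25, -855), 254) = Add(3510, 254) = 3764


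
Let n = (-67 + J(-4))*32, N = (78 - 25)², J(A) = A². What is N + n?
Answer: 1177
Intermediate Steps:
N = 2809 (N = 53² = 2809)
n = -1632 (n = (-67 + (-4)²)*32 = (-67 + 16)*32 = -51*32 = -1632)
N + n = 2809 - 1632 = 1177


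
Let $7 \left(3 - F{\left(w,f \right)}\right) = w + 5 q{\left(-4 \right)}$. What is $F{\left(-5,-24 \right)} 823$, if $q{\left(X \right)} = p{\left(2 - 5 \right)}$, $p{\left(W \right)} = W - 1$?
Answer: $\frac{37858}{7} \approx 5408.3$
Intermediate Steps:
$p{\left(W \right)} = -1 + W$
$q{\left(X \right)} = -4$ ($q{\left(X \right)} = -1 + \left(2 - 5\right) = -1 - 3 = -4$)
$F{\left(w,f \right)} = \frac{41}{7} - \frac{w}{7}$ ($F{\left(w,f \right)} = 3 - \frac{w + 5 \left(-4\right)}{7} = 3 - \frac{w - 20}{7} = 3 - \frac{-20 + w}{7} = 3 - \left(- \frac{20}{7} + \frac{w}{7}\right) = \frac{41}{7} - \frac{w}{7}$)
$F{\left(-5,-24 \right)} 823 = \left(\frac{41}{7} - - \frac{5}{7}\right) 823 = \left(\frac{41}{7} + \frac{5}{7}\right) 823 = \frac{46}{7} \cdot 823 = \frac{37858}{7}$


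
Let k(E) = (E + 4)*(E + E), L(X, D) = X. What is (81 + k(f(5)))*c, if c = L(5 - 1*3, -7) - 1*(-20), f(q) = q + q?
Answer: 7942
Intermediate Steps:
f(q) = 2*q
c = 22 (c = (5 - 1*3) - 1*(-20) = (5 - 3) + 20 = 2 + 20 = 22)
k(E) = 2*E*(4 + E) (k(E) = (4 + E)*(2*E) = 2*E*(4 + E))
(81 + k(f(5)))*c = (81 + 2*(2*5)*(4 + 2*5))*22 = (81 + 2*10*(4 + 10))*22 = (81 + 2*10*14)*22 = (81 + 280)*22 = 361*22 = 7942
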